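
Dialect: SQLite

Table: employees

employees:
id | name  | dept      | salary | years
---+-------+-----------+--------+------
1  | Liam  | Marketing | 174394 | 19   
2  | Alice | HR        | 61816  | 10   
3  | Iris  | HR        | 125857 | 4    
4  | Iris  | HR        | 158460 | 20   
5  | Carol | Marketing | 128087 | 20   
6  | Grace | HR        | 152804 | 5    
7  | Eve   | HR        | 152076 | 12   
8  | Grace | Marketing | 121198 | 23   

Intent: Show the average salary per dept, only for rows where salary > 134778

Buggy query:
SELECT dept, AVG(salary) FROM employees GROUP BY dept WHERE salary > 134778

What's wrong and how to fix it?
Bug: Row-level WHERE must come before GROUP BY in the clause order

Fix: Place WHERE between FROM and GROUP BY

Corrected query:
SELECT dept, AVG(salary) FROM employees WHERE salary > 134778 GROUP BY dept

Result:
dept      | AVG(salary)  
----------+--------------
HR        | 154446.666667
Marketing | 174394       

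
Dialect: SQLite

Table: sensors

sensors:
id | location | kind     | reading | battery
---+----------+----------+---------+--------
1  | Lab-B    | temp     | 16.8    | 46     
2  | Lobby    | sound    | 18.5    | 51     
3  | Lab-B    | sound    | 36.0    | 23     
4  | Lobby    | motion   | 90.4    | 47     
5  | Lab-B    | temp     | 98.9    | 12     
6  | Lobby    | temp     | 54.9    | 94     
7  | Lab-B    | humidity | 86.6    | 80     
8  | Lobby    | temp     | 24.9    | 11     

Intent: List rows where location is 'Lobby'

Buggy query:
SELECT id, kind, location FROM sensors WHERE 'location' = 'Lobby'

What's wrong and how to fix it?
Bug: Single quotes denote string literals in SQL; the column name is being compared as a constant string

Fix: Remove the quotes around the column name (or use double quotes for an identifier)

Corrected query:
SELECT id, kind, location FROM sensors WHERE location = 'Lobby'

Result:
id | kind   | location
---+--------+---------
2  | sound  | Lobby   
4  | motion | Lobby   
6  | temp   | Lobby   
8  | temp   | Lobby   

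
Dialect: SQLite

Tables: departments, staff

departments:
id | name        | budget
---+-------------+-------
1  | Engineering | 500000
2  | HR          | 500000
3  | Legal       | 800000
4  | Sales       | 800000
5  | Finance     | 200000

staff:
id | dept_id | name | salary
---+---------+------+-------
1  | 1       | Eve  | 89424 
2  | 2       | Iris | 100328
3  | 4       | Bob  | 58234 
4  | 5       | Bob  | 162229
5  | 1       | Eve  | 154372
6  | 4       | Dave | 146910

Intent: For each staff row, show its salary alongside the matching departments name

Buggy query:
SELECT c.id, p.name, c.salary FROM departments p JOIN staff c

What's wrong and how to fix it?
Bug: JOIN with no ON clause produces a cartesian product; every staff row pairs with every departments row

Fix: Add ON c.dept_id = p.id to the JOIN

Corrected query:
SELECT c.id, p.name, c.salary FROM departments p JOIN staff c ON c.dept_id = p.id

Result:
id | name        | salary
---+-------------+-------
1  | Engineering | 89424 
2  | HR          | 100328
3  | Sales       | 58234 
4  | Finance     | 162229
5  | Engineering | 154372
6  | Sales       | 146910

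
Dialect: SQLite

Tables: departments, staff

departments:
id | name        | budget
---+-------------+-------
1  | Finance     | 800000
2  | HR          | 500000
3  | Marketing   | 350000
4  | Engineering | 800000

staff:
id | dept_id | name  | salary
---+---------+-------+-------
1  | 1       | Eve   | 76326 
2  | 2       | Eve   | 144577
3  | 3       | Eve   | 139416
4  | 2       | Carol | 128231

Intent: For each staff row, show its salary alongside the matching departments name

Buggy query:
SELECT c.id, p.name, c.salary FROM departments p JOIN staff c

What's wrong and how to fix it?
Bug: Missing join condition: each staff row is matched to all departments rows instead of just its own

Fix: Specify the join condition linking the foreign key to the parent id

Corrected query:
SELECT c.id, p.name, c.salary FROM departments p JOIN staff c ON c.dept_id = p.id

Result:
id | name      | salary
---+-----------+-------
1  | Finance   | 76326 
2  | HR        | 144577
3  | Marketing | 139416
4  | HR        | 128231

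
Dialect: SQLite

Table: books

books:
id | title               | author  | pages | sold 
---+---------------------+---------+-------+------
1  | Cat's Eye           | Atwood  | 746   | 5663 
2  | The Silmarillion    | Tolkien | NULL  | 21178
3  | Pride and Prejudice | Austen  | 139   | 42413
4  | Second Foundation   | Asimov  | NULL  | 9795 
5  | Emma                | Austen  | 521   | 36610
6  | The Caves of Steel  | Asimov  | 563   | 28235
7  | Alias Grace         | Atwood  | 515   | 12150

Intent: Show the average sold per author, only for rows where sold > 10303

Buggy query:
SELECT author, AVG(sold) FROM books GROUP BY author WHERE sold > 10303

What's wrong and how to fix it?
Bug: WHERE cannot follow GROUP BY

Fix: Place WHERE between FROM and GROUP BY

Corrected query:
SELECT author, AVG(sold) FROM books WHERE sold > 10303 GROUP BY author

Result:
author  | AVG(sold)
--------+----------
Asimov  | 28235    
Atwood  | 12150    
Austen  | 39511.5  
Tolkien | 21178    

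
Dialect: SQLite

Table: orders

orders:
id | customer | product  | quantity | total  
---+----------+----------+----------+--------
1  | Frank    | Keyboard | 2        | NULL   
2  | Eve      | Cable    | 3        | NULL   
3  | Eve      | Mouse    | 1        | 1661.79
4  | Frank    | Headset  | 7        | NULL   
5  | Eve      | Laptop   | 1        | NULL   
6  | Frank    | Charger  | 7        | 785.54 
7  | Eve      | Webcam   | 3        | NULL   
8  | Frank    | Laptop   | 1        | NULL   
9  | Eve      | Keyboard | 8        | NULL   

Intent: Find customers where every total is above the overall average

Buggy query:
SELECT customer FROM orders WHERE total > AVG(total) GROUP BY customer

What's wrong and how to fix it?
Bug: WHERE evaluates per row before aggregation, so AVG() is unavailable

Fix: Compute the overall average in a scalar subquery and compare each group's MIN against it in HAVING

Corrected query:
SELECT customer FROM orders GROUP BY customer HAVING MIN(total) > (SELECT AVG(total) FROM orders)

Result:
customer
--------
Eve     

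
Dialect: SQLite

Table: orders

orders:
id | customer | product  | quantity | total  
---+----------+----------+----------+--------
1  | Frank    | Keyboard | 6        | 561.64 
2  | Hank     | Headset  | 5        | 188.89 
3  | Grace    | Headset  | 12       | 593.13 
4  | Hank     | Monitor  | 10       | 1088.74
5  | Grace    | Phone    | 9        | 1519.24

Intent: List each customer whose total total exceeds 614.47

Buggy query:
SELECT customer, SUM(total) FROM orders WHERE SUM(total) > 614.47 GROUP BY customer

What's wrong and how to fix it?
Bug: WHERE runs before GROUP BY, so aggregates aren't available there

Fix: Use HAVING (which filters groups after aggregation) instead of WHERE

Corrected query:
SELECT customer, SUM(total) FROM orders GROUP BY customer HAVING SUM(total) > 614.47

Result:
customer | SUM(total)
---------+-----------
Grace    | 2112.37   
Hank     | 1277.63   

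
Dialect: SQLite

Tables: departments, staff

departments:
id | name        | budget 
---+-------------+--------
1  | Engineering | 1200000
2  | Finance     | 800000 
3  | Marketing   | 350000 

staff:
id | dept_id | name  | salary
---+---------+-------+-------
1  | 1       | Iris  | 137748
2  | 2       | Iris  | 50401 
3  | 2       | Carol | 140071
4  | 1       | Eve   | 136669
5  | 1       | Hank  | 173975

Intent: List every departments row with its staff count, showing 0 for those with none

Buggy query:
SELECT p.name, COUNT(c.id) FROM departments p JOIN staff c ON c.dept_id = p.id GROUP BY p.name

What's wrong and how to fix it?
Bug: INNER JOIN drops departments rows that have no matching staff rows

Fix: Switch to LEFT JOIN to retain unmatched parent rows

Corrected query:
SELECT p.name, COUNT(c.id) FROM departments p LEFT JOIN staff c ON c.dept_id = p.id GROUP BY p.name

Result:
name        | COUNT(c.id)
------------+------------
Engineering | 3          
Finance     | 2          
Marketing   | 0          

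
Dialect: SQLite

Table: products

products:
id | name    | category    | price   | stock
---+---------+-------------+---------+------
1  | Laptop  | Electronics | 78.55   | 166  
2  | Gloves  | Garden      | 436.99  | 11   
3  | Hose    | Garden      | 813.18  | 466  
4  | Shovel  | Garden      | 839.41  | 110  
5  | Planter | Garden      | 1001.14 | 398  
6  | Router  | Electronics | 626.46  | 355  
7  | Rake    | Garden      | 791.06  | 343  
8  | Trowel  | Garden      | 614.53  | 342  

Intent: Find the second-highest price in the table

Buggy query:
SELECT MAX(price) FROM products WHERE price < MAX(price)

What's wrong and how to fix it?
Bug: MAX(price) on the right of the comparison is an aggregate-in-WHERE error

Fix: Put the inner MAX in a scalar subquery

Corrected query:
SELECT MAX(price) FROM products WHERE price < (SELECT MAX(price) FROM products)

Result:
MAX(price)
----------
839.41    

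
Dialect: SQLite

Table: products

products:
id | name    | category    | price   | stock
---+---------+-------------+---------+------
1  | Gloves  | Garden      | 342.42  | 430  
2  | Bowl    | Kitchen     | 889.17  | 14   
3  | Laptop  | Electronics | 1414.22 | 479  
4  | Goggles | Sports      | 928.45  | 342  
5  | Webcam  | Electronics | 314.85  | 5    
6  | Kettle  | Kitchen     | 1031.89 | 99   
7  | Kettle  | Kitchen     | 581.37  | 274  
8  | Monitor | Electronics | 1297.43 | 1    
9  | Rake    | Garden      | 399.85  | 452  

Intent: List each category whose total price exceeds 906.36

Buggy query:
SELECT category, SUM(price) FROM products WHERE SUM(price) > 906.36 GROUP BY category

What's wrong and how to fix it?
Bug: SUM(price) is an aggregate, but WHERE filters rows before aggregation

Fix: Use HAVING (which filters groups after aggregation) instead of WHERE

Corrected query:
SELECT category, SUM(price) FROM products GROUP BY category HAVING SUM(price) > 906.36

Result:
category    | SUM(price)
------------+-----------
Electronics | 3026.5    
Kitchen     | 2502.43   
Sports      | 928.45    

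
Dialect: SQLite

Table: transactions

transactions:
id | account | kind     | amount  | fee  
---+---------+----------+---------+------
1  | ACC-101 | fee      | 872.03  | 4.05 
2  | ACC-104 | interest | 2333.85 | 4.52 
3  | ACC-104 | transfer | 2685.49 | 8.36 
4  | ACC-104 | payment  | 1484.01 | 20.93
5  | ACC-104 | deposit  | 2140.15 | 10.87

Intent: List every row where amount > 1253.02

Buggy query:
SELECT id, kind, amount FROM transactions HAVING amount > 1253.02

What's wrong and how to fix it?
Bug: HAVING filters the output of aggregation, but this query has no GROUP BY and no aggregate functions, so SQLite rejects it (HAVING clause on a non-aggregate query); the condition here is per row

Fix: Use WHERE for row-level filtering

Corrected query:
SELECT id, kind, amount FROM transactions WHERE amount > 1253.02

Result:
id | kind     | amount 
---+----------+--------
2  | interest | 2333.85
3  | transfer | 2685.49
4  | payment  | 1484.01
5  | deposit  | 2140.15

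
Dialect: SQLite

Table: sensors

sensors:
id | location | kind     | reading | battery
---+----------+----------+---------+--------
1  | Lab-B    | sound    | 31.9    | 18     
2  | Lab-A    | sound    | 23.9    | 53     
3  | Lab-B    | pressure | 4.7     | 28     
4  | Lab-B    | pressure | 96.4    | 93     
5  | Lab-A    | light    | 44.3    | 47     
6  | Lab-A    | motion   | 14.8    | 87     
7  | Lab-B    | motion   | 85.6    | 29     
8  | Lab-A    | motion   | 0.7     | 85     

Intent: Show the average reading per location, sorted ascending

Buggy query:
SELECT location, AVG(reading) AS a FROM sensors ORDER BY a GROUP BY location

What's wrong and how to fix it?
Bug: ORDER BY appears before GROUP BY; SQL clause order requires GROUP BY first

Fix: Move ORDER BY to the end, after GROUP BY

Corrected query:
SELECT location, AVG(reading) AS a FROM sensors GROUP BY location ORDER BY a

Result:
location | a     
---------+-------
Lab-A    | 20.925
Lab-B    | 54.65 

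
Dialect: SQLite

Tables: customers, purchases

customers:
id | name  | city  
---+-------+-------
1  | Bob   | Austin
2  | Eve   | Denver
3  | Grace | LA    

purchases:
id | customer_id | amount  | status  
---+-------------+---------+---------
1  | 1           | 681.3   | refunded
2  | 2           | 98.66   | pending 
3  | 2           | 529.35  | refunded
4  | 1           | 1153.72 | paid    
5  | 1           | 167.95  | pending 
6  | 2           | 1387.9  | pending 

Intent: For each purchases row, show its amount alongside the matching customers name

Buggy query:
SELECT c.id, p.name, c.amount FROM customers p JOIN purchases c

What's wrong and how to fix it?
Bug: Missing join condition: each purchases row is matched to all customers rows instead of just its own

Fix: Specify the join condition linking the foreign key to the parent id

Corrected query:
SELECT c.id, p.name, c.amount FROM customers p JOIN purchases c ON c.customer_id = p.id

Result:
id | name | amount 
---+------+--------
1  | Bob  | 681.3  
2  | Eve  | 98.66  
3  | Eve  | 529.35 
4  | Bob  | 1153.72
5  | Bob  | 167.95 
6  | Eve  | 1387.9 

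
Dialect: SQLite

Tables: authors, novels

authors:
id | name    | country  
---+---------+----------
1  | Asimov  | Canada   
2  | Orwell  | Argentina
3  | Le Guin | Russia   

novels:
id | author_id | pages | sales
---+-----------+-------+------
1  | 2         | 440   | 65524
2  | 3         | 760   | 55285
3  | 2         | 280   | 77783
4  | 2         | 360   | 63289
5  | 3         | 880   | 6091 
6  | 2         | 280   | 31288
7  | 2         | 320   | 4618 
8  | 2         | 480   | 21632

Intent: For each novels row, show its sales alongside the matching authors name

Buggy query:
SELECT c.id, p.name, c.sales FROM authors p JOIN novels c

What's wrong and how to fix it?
Bug: JOIN with no ON clause produces a cartesian product; every novels row pairs with every authors row

Fix: Add ON c.author_id = p.id to the JOIN

Corrected query:
SELECT c.id, p.name, c.sales FROM authors p JOIN novels c ON c.author_id = p.id

Result:
id | name    | sales
---+---------+------
1  | Orwell  | 65524
2  | Le Guin | 55285
3  | Orwell  | 77783
4  | Orwell  | 63289
5  | Le Guin | 6091 
6  | Orwell  | 31288
7  | Orwell  | 4618 
8  | Orwell  | 21632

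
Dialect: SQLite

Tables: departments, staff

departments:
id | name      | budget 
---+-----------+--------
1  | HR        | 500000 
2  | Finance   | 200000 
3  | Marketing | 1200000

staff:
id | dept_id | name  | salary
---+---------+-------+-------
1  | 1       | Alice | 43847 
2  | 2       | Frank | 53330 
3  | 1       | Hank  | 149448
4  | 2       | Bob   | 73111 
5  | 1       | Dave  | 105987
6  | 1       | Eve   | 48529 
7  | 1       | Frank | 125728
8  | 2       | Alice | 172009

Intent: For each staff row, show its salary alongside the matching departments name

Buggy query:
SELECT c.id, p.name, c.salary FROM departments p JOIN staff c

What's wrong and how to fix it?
Bug: JOIN with no ON clause produces a cartesian product; every staff row pairs with every departments row

Fix: Specify the join condition linking the foreign key to the parent id

Corrected query:
SELECT c.id, p.name, c.salary FROM departments p JOIN staff c ON c.dept_id = p.id

Result:
id | name    | salary
---+---------+-------
1  | HR      | 43847 
2  | Finance | 53330 
3  | HR      | 149448
4  | Finance | 73111 
5  | HR      | 105987
6  | HR      | 48529 
7  | HR      | 125728
8  | Finance | 172009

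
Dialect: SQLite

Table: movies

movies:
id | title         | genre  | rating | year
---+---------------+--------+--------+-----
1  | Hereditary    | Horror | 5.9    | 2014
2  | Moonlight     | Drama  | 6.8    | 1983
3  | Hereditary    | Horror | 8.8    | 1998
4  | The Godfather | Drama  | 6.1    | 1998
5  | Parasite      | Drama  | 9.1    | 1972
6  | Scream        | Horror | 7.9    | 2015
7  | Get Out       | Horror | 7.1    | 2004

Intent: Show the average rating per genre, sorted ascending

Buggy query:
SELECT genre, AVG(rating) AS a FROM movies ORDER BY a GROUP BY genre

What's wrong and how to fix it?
Bug: ORDER BY appears before GROUP BY; SQL clause order requires GROUP BY first

Fix: Move ORDER BY to the end, after GROUP BY

Corrected query:
SELECT genre, AVG(rating) AS a FROM movies GROUP BY genre ORDER BY a

Result:
genre  | a       
-------+---------
Drama  | 7.333333
Horror | 7.425   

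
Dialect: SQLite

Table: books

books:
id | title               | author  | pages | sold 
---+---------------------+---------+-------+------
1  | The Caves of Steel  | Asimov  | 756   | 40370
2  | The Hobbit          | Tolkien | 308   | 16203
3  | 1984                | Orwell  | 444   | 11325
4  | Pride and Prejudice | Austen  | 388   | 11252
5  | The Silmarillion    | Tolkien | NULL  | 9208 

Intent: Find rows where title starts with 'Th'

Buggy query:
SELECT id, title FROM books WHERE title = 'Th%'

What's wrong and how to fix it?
Bug: '=' compares the literal string including the % character; pattern matching needs LIKE

Fix: Replace '=' with LIKE so 'Th%' is treated as a pattern

Corrected query:
SELECT id, title FROM books WHERE title LIKE 'Th%'

Result:
id | title             
---+-------------------
1  | The Caves of Steel
2  | The Hobbit        
5  | The Silmarillion  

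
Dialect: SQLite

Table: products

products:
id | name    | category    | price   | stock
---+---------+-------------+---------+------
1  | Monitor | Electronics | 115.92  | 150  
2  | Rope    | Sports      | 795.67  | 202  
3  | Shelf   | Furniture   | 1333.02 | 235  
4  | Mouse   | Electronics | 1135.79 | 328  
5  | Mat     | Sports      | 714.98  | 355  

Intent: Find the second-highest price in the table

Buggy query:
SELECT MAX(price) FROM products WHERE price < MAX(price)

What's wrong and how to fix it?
Bug: MAX(price) on the right of the comparison is an aggregate-in-WHERE error

Fix: Compute the overall MAX in a subquery, then take MAX of rows below it

Corrected query:
SELECT MAX(price) FROM products WHERE price < (SELECT MAX(price) FROM products)

Result:
MAX(price)
----------
1135.79   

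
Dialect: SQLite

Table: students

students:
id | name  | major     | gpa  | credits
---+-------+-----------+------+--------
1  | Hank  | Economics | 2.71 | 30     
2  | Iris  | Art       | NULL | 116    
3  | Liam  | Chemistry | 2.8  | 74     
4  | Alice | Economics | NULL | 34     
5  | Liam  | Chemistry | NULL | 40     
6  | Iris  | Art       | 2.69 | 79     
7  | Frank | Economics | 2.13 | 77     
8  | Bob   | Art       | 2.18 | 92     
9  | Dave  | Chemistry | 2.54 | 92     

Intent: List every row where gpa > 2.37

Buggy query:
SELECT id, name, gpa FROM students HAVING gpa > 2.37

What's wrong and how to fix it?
Bug: HAVING filters the output of aggregation, but this query has no GROUP BY and no aggregate functions, so SQLite rejects it (HAVING clause on a non-aggregate query); the condition here is per row

Fix: Replace HAVING with WHERE since the condition applies to individual rows

Corrected query:
SELECT id, name, gpa FROM students WHERE gpa > 2.37

Result:
id | name | gpa 
---+------+-----
1  | Hank | 2.71
3  | Liam | 2.8 
6  | Iris | 2.69
9  | Dave | 2.54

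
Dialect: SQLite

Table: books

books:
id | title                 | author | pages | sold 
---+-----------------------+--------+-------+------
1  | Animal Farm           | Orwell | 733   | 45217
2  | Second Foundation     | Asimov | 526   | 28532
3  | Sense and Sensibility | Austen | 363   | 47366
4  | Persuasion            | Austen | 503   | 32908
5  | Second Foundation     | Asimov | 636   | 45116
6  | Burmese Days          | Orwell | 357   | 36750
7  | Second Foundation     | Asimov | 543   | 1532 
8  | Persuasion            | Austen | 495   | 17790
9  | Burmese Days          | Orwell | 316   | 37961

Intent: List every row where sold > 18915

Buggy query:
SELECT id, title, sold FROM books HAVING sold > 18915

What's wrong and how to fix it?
Bug: HAVING filters the output of aggregation, but this query has no GROUP BY and no aggregate functions, so SQLite rejects it (HAVING clause on a non-aggregate query); the condition here is per row

Fix: Replace HAVING with WHERE since the condition applies to individual rows

Corrected query:
SELECT id, title, sold FROM books WHERE sold > 18915

Result:
id | title                 | sold 
---+-----------------------+------
1  | Animal Farm           | 45217
2  | Second Foundation     | 28532
3  | Sense and Sensibility | 47366
4  | Persuasion            | 32908
5  | Second Foundation     | 45116
6  | Burmese Days          | 36750
9  | Burmese Days          | 37961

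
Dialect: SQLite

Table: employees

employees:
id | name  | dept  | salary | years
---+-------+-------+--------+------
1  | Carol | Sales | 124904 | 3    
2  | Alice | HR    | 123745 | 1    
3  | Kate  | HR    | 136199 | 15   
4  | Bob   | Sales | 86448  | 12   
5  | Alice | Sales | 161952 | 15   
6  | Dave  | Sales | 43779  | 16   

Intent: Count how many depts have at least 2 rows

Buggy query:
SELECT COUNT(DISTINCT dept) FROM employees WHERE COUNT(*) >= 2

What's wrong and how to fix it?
Bug: WHERE filters individual rows, not groups, so a group-level COUNT is invalid there

Fix: Use a subquery that GROUPs and filters with HAVING, then count its rows

Corrected query:
SELECT COUNT(*) FROM (SELECT dept FROM employees GROUP BY dept HAVING COUNT(*) >= 2)

Result:
COUNT(*)
--------
2       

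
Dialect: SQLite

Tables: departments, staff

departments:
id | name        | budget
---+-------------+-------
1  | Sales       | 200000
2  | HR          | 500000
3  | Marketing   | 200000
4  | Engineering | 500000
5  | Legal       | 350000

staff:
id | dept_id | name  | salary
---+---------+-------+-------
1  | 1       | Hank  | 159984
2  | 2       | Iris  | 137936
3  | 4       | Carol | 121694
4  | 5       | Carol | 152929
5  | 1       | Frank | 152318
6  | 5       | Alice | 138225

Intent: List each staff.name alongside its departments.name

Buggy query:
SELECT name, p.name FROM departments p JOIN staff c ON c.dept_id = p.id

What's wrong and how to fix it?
Bug: Both tables have a 'name' column; the unqualified reference is ambiguous

Fix: Qualify the column with its table alias (c.name)

Corrected query:
SELECT c.name, p.name FROM departments p JOIN staff c ON c.dept_id = p.id

Result:
name  | name       
------+------------
Hank  | Sales      
Iris  | HR         
Carol | Engineering
Carol | Legal      
Frank | Sales      
Alice | Legal      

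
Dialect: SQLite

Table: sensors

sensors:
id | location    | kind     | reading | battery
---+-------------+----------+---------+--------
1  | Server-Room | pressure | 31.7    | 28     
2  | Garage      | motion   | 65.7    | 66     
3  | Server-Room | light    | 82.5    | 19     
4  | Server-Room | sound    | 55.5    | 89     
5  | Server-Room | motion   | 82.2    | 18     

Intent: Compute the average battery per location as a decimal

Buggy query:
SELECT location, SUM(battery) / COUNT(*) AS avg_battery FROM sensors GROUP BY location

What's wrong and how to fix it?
Bug: SUM(battery) and COUNT(*) are both integers; the division truncates the fractional part

Fix: Multiply by 1.0 (or CAST to REAL) to force floating-point division

Corrected query:
SELECT location, SUM(battery) * 1.0 / COUNT(*) AS avg_battery FROM sensors GROUP BY location

Result:
location    | avg_battery
------------+------------
Garage      | 66         
Server-Room | 38.5       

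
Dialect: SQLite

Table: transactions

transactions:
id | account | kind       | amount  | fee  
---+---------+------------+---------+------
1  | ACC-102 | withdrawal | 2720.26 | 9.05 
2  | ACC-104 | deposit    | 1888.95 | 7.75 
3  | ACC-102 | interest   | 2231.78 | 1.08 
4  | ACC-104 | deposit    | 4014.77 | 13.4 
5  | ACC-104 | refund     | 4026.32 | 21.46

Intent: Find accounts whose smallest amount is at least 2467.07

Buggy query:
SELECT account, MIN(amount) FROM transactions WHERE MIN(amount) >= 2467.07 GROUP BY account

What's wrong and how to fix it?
Bug: MIN() in WHERE is a misuse of aggregate

Fix: Use HAVING for the per-group MIN condition

Corrected query:
SELECT account, MIN(amount) FROM transactions GROUP BY account HAVING MIN(amount) >= 2467.07

Result:
(no rows)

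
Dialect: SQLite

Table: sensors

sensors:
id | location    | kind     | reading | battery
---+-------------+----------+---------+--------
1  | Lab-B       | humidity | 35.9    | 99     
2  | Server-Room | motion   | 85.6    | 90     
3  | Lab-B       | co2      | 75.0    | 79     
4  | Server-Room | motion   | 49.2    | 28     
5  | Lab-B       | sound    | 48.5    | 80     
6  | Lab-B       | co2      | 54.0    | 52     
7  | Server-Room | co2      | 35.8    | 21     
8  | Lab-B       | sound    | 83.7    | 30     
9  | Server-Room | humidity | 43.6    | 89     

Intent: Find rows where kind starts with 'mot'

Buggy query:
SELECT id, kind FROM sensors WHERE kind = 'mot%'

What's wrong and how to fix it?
Bug: Wildcards only work with LIKE; '=' treats '%' as a literal character

Fix: Replace '=' with LIKE so 'mot%' is treated as a pattern

Corrected query:
SELECT id, kind FROM sensors WHERE kind LIKE 'mot%'

Result:
id | kind  
---+-------
2  | motion
4  | motion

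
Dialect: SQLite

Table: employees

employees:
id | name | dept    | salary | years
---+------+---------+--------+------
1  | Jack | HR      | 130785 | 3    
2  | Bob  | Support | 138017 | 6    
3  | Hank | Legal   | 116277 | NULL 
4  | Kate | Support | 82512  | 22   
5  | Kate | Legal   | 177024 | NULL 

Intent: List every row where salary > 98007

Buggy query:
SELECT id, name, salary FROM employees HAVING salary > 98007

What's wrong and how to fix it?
Bug: This is a non-aggregate query (no GROUP BY, no aggregates), so in SQLite the HAVING clause is invalid here; a row-level condition belongs in WHERE

Fix: Replace HAVING with WHERE since the condition applies to individual rows

Corrected query:
SELECT id, name, salary FROM employees WHERE salary > 98007

Result:
id | name | salary
---+------+-------
1  | Jack | 130785
2  | Bob  | 138017
3  | Hank | 116277
5  | Kate | 177024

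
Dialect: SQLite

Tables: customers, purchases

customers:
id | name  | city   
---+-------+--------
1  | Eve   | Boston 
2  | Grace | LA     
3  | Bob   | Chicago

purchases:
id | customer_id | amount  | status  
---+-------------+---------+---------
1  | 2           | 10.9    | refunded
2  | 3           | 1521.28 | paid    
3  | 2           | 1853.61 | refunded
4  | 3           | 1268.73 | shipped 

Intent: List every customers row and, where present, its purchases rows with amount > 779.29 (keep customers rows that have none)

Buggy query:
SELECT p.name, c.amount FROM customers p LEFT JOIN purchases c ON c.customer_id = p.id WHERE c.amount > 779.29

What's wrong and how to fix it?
Bug: Filtering c.amount in WHERE discards the NULL rows produced by LEFT JOIN, turning it into an inner join

Fix: Put 'c.amount > 779.29' in the JOIN's ON clause instead of WHERE

Corrected query:
SELECT p.name, c.amount FROM customers p LEFT JOIN purchases c ON c.customer_id = p.id AND c.amount > 779.29

Result:
name  | amount 
------+--------
Eve   | NULL   
Grace | 1853.61
Bob   | 1268.73
Bob   | 1521.28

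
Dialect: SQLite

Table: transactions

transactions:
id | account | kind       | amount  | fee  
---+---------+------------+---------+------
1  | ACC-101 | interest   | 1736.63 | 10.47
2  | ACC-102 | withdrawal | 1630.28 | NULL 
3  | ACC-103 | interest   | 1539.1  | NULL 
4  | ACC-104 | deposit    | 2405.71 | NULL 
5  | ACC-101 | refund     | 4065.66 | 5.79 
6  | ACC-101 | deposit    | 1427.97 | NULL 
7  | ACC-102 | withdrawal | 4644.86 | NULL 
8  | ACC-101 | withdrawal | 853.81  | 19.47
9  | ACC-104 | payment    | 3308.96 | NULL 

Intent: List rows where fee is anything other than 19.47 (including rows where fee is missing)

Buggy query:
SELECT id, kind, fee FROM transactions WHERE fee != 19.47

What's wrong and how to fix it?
Bug: Inequality against NULL is unknown, not true; rows with NULL are dropped

Fix: Handle NULL separately with IS NULL alongside the inequality

Corrected query:
SELECT id, kind, fee FROM transactions WHERE fee != 19.47 OR fee IS NULL

Result:
id | kind       | fee  
---+------------+------
1  | interest   | 10.47
2  | withdrawal | NULL 
3  | interest   | NULL 
4  | deposit    | NULL 
5  | refund     | 5.79 
6  | deposit    | NULL 
7  | withdrawal | NULL 
9  | payment    | NULL 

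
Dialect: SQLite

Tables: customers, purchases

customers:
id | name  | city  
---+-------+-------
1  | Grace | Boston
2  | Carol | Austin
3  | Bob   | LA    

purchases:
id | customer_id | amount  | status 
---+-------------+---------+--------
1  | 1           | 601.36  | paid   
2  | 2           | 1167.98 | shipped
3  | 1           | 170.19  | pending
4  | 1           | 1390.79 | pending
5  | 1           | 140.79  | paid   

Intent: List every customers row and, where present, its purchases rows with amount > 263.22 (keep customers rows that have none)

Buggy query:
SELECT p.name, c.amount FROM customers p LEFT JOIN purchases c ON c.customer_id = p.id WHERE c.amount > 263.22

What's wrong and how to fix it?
Bug: A WHERE condition on the right-hand table after LEFT JOIN drops unmatched parents

Fix: Move the right-table condition into the ON clause so unmatched parents are kept

Corrected query:
SELECT p.name, c.amount FROM customers p LEFT JOIN purchases c ON c.customer_id = p.id AND c.amount > 263.22

Result:
name  | amount 
------+--------
Grace | 601.36 
Grace | 1390.79
Carol | 1167.98
Bob   | NULL   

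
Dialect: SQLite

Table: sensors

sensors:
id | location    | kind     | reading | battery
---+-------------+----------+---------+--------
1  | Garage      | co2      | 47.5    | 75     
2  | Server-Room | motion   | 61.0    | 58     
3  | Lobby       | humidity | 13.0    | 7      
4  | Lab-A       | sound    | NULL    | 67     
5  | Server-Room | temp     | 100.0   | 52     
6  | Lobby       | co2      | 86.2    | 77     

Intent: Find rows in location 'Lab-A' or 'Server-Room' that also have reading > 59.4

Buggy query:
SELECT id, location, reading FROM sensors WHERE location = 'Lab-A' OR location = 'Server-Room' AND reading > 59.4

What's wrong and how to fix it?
Bug: AND binds tighter than OR, so this parses as location = 'Lab-A' OR (location = 'Server-Room' AND reading > 59.4)

Fix: Add parentheses around the OR so the AND applies to both alternatives

Corrected query:
SELECT id, location, reading FROM sensors WHERE (location = 'Lab-A' OR location = 'Server-Room') AND reading > 59.4

Result:
id | location    | reading
---+-------------+--------
2  | Server-Room | 61     
5  | Server-Room | 100    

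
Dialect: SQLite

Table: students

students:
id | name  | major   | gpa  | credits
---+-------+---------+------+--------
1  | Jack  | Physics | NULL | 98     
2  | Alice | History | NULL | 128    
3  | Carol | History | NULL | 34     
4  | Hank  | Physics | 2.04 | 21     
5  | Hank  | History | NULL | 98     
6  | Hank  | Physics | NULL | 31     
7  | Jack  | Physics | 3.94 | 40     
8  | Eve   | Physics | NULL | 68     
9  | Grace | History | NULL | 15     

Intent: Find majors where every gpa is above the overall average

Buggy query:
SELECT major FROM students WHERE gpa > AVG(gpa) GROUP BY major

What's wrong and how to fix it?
Bug: WHERE evaluates per row before aggregation, so AVG() is unavailable

Fix: Compute the overall average in a scalar subquery and compare each group's MIN against it in HAVING

Corrected query:
SELECT major FROM students GROUP BY major HAVING MIN(gpa) > (SELECT AVG(gpa) FROM students)

Result:
(no rows)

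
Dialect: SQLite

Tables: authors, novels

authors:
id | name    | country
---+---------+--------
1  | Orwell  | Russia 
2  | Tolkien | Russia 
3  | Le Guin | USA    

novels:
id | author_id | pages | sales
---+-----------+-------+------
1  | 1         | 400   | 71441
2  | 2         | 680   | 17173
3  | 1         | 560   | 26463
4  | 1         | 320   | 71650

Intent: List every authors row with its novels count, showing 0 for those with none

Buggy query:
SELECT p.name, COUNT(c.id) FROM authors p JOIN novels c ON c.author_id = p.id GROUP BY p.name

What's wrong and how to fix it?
Bug: An inner join excludes parents with zero children

Fix: Switch to LEFT JOIN to retain unmatched parent rows

Corrected query:
SELECT p.name, COUNT(c.id) FROM authors p LEFT JOIN novels c ON c.author_id = p.id GROUP BY p.name

Result:
name    | COUNT(c.id)
--------+------------
Le Guin | 0          
Orwell  | 3          
Tolkien | 1          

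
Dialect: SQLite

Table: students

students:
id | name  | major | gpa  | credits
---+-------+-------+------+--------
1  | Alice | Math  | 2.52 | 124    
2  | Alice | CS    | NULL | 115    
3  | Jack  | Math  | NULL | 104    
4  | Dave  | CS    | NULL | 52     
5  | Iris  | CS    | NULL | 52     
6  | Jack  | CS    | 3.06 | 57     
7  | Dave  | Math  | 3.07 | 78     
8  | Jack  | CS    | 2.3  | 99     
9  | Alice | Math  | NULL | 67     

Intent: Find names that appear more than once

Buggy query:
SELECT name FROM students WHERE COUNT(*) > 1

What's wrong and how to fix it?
Bug: WHERE can't reference COUNT(*); aggregates are computed after WHERE

Fix: Group first, then use HAVING for the count condition

Corrected query:
SELECT name FROM students GROUP BY name HAVING COUNT(*) > 1

Result:
name 
-----
Alice
Dave 
Jack 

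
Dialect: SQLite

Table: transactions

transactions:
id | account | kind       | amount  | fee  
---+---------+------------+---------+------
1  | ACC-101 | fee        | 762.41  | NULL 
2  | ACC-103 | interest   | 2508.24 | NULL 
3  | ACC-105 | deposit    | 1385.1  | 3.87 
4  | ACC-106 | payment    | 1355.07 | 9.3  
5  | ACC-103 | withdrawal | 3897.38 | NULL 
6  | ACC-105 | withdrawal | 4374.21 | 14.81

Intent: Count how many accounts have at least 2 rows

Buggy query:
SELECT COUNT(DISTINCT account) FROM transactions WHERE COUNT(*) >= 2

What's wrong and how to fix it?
Bug: WHERE filters individual rows, not groups, so a group-level COUNT is invalid there

Fix: Group first with HAVING COUNT(*) >= 2, then COUNT the resulting groups

Corrected query:
SELECT COUNT(*) FROM (SELECT account FROM transactions GROUP BY account HAVING COUNT(*) >= 2)

Result:
COUNT(*)
--------
2       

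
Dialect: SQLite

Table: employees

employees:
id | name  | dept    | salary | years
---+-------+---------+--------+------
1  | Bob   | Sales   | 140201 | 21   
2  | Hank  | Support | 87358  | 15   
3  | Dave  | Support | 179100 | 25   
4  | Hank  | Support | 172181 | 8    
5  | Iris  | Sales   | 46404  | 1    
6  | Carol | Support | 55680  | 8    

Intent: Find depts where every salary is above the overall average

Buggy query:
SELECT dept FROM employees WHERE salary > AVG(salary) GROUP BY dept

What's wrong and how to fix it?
Bug: AVG() is an aggregate; it can't sit directly in WHERE

Fix: Compute the overall average in a scalar subquery and compare each group's MIN against it in HAVING

Corrected query:
SELECT dept FROM employees GROUP BY dept HAVING MIN(salary) > (SELECT AVG(salary) FROM employees)

Result:
(no rows)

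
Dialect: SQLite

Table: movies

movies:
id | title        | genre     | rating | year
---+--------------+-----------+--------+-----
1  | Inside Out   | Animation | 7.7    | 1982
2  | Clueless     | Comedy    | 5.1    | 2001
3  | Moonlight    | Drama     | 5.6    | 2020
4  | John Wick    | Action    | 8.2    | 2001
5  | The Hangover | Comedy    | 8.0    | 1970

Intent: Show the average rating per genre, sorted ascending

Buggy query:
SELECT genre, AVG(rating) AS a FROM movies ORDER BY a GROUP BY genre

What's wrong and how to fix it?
Bug: GROUP BY must precede ORDER BY

Fix: Move ORDER BY to the end, after GROUP BY

Corrected query:
SELECT genre, AVG(rating) AS a FROM movies GROUP BY genre ORDER BY a

Result:
genre     | a   
----------+-----
Drama     | 5.6 
Comedy    | 6.55
Animation | 7.7 
Action    | 8.2 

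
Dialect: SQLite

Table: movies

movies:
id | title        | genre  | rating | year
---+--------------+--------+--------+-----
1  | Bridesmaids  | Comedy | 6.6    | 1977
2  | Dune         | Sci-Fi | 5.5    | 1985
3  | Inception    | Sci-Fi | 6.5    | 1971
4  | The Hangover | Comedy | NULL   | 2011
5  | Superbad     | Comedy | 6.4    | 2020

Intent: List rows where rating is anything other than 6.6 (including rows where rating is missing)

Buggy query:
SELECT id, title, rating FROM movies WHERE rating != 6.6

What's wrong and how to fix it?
Bug: 'rating != 6.6' is unknown when rating is NULL, so NULL rows are silently excluded

Fix: Add an explicit OR rating IS NULL to include the missing-value rows

Corrected query:
SELECT id, title, rating FROM movies WHERE rating != 6.6 OR rating IS NULL

Result:
id | title        | rating
---+--------------+-------
2  | Dune         | 5.5   
3  | Inception    | 6.5   
4  | The Hangover | NULL  
5  | Superbad     | 6.4   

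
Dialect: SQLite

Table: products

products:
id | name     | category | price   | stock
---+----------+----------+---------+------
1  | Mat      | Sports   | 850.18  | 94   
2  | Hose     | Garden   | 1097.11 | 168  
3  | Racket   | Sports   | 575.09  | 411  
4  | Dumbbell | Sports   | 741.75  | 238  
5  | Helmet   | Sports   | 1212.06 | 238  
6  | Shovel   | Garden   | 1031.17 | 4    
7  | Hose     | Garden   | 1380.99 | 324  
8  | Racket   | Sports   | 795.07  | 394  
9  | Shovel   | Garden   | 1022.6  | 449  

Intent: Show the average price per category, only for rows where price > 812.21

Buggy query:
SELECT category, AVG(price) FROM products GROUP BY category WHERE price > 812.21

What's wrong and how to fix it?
Bug: Row-level WHERE must come before GROUP BY in the clause order

Fix: Place WHERE between FROM and GROUP BY

Corrected query:
SELECT category, AVG(price) FROM products WHERE price > 812.21 GROUP BY category

Result:
category | AVG(price)
---------+-----------
Garden   | 1132.9675 
Sports   | 1031.12   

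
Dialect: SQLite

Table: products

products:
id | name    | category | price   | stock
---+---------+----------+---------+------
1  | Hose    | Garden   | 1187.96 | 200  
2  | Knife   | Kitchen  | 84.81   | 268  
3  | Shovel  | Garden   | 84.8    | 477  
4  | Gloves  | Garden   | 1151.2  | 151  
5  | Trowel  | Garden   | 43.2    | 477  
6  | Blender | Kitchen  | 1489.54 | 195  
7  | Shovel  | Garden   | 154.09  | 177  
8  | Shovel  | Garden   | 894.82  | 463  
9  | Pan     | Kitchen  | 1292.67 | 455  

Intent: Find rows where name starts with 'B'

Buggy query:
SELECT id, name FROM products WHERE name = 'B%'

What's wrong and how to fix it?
Bug: '=' compares the literal string including the % character; pattern matching needs LIKE

Fix: Use LIKE for wildcard pattern matching

Corrected query:
SELECT id, name FROM products WHERE name LIKE 'B%'

Result:
id | name   
---+--------
6  | Blender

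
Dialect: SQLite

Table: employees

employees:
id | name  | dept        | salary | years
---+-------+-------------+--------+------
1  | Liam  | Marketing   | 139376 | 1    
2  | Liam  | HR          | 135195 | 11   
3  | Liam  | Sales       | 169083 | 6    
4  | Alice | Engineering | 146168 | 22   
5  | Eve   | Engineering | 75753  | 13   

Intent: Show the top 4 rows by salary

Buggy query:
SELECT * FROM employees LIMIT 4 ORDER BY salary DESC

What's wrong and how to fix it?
Bug: LIMIT must come after ORDER BY

Fix: Swap the clauses: ORDER BY first, then LIMIT

Corrected query:
SELECT * FROM employees ORDER BY salary DESC LIMIT 4

Result:
id | name  | dept        | salary | years
---+-------+-------------+--------+------
3  | Liam  | Sales       | 169083 | 6    
4  | Alice | Engineering | 146168 | 22   
1  | Liam  | Marketing   | 139376 | 1    
2  | Liam  | HR          | 135195 | 11   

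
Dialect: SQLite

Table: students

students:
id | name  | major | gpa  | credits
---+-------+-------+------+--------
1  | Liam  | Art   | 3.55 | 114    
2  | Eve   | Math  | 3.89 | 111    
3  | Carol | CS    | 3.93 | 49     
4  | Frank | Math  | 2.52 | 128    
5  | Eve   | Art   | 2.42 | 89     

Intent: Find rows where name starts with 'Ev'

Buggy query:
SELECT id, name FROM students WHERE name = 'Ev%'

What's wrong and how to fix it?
Bug: Wildcards only work with LIKE; '=' treats '%' as a literal character

Fix: Use LIKE for wildcard pattern matching

Corrected query:
SELECT id, name FROM students WHERE name LIKE 'Ev%'

Result:
id | name
---+-----
2  | Eve 
5  | Eve 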